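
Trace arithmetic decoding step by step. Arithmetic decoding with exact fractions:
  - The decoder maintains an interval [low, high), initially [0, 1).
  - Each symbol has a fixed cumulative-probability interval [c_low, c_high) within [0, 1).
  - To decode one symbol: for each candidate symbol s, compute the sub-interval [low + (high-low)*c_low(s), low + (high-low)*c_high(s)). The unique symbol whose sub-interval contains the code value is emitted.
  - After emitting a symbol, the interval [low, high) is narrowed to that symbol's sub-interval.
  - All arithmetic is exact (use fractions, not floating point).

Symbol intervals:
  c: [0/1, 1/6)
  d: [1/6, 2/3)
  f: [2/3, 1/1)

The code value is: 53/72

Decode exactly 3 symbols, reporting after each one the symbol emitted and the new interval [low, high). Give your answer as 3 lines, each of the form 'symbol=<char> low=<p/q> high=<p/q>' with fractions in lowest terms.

Step 1: interval [0/1, 1/1), width = 1/1 - 0/1 = 1/1
  'c': [0/1 + 1/1*0/1, 0/1 + 1/1*1/6) = [0/1, 1/6)
  'd': [0/1 + 1/1*1/6, 0/1 + 1/1*2/3) = [1/6, 2/3)
  'f': [0/1 + 1/1*2/3, 0/1 + 1/1*1/1) = [2/3, 1/1) <- contains code 53/72
  emit 'f', narrow to [2/3, 1/1)
Step 2: interval [2/3, 1/1), width = 1/1 - 2/3 = 1/3
  'c': [2/3 + 1/3*0/1, 2/3 + 1/3*1/6) = [2/3, 13/18)
  'd': [2/3 + 1/3*1/6, 2/3 + 1/3*2/3) = [13/18, 8/9) <- contains code 53/72
  'f': [2/3 + 1/3*2/3, 2/3 + 1/3*1/1) = [8/9, 1/1)
  emit 'd', narrow to [13/18, 8/9)
Step 3: interval [13/18, 8/9), width = 8/9 - 13/18 = 1/6
  'c': [13/18 + 1/6*0/1, 13/18 + 1/6*1/6) = [13/18, 3/4) <- contains code 53/72
  'd': [13/18 + 1/6*1/6, 13/18 + 1/6*2/3) = [3/4, 5/6)
  'f': [13/18 + 1/6*2/3, 13/18 + 1/6*1/1) = [5/6, 8/9)
  emit 'c', narrow to [13/18, 3/4)

Answer: symbol=f low=2/3 high=1/1
symbol=d low=13/18 high=8/9
symbol=c low=13/18 high=3/4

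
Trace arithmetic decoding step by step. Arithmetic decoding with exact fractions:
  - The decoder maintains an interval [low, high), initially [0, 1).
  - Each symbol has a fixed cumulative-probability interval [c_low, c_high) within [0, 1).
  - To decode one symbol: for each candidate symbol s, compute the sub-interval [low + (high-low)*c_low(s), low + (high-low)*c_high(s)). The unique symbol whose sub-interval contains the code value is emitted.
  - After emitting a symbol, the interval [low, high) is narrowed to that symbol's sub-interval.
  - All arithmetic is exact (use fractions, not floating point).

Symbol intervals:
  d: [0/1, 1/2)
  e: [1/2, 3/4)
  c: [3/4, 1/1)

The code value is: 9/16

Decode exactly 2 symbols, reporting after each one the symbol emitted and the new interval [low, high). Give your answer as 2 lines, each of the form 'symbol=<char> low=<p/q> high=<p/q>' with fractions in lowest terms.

Step 1: interval [0/1, 1/1), width = 1/1 - 0/1 = 1/1
  'd': [0/1 + 1/1*0/1, 0/1 + 1/1*1/2) = [0/1, 1/2)
  'e': [0/1 + 1/1*1/2, 0/1 + 1/1*3/4) = [1/2, 3/4) <- contains code 9/16
  'c': [0/1 + 1/1*3/4, 0/1 + 1/1*1/1) = [3/4, 1/1)
  emit 'e', narrow to [1/2, 3/4)
Step 2: interval [1/2, 3/4), width = 3/4 - 1/2 = 1/4
  'd': [1/2 + 1/4*0/1, 1/2 + 1/4*1/2) = [1/2, 5/8) <- contains code 9/16
  'e': [1/2 + 1/4*1/2, 1/2 + 1/4*3/4) = [5/8, 11/16)
  'c': [1/2 + 1/4*3/4, 1/2 + 1/4*1/1) = [11/16, 3/4)
  emit 'd', narrow to [1/2, 5/8)

Answer: symbol=e low=1/2 high=3/4
symbol=d low=1/2 high=5/8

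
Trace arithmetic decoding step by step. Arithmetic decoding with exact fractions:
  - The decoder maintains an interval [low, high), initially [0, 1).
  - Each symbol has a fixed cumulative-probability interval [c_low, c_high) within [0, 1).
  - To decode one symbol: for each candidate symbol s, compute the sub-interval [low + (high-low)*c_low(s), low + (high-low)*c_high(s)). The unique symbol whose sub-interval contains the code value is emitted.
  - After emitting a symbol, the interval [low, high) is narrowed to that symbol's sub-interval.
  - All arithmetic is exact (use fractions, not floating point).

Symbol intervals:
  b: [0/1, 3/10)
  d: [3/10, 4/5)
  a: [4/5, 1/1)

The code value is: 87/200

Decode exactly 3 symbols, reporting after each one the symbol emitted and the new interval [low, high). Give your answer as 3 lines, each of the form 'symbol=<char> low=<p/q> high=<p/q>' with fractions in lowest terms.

Step 1: interval [0/1, 1/1), width = 1/1 - 0/1 = 1/1
  'b': [0/1 + 1/1*0/1, 0/1 + 1/1*3/10) = [0/1, 3/10)
  'd': [0/1 + 1/1*3/10, 0/1 + 1/1*4/5) = [3/10, 4/5) <- contains code 87/200
  'a': [0/1 + 1/1*4/5, 0/1 + 1/1*1/1) = [4/5, 1/1)
  emit 'd', narrow to [3/10, 4/5)
Step 2: interval [3/10, 4/5), width = 4/5 - 3/10 = 1/2
  'b': [3/10 + 1/2*0/1, 3/10 + 1/2*3/10) = [3/10, 9/20) <- contains code 87/200
  'd': [3/10 + 1/2*3/10, 3/10 + 1/2*4/5) = [9/20, 7/10)
  'a': [3/10 + 1/2*4/5, 3/10 + 1/2*1/1) = [7/10, 4/5)
  emit 'b', narrow to [3/10, 9/20)
Step 3: interval [3/10, 9/20), width = 9/20 - 3/10 = 3/20
  'b': [3/10 + 3/20*0/1, 3/10 + 3/20*3/10) = [3/10, 69/200)
  'd': [3/10 + 3/20*3/10, 3/10 + 3/20*4/5) = [69/200, 21/50)
  'a': [3/10 + 3/20*4/5, 3/10 + 3/20*1/1) = [21/50, 9/20) <- contains code 87/200
  emit 'a', narrow to [21/50, 9/20)

Answer: symbol=d low=3/10 high=4/5
symbol=b low=3/10 high=9/20
symbol=a low=21/50 high=9/20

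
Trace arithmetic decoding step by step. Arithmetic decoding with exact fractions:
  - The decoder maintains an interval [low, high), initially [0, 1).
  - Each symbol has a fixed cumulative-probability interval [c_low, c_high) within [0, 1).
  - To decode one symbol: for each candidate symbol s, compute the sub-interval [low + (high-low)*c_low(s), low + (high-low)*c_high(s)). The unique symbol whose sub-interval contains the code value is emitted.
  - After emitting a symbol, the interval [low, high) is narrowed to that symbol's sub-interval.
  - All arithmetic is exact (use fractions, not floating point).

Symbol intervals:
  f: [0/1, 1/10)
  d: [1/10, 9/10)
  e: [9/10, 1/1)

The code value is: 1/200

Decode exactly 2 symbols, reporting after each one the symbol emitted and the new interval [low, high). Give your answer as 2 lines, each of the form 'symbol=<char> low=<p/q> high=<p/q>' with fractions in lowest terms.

Answer: symbol=f low=0/1 high=1/10
symbol=f low=0/1 high=1/100

Derivation:
Step 1: interval [0/1, 1/1), width = 1/1 - 0/1 = 1/1
  'f': [0/1 + 1/1*0/1, 0/1 + 1/1*1/10) = [0/1, 1/10) <- contains code 1/200
  'd': [0/1 + 1/1*1/10, 0/1 + 1/1*9/10) = [1/10, 9/10)
  'e': [0/1 + 1/1*9/10, 0/1 + 1/1*1/1) = [9/10, 1/1)
  emit 'f', narrow to [0/1, 1/10)
Step 2: interval [0/1, 1/10), width = 1/10 - 0/1 = 1/10
  'f': [0/1 + 1/10*0/1, 0/1 + 1/10*1/10) = [0/1, 1/100) <- contains code 1/200
  'd': [0/1 + 1/10*1/10, 0/1 + 1/10*9/10) = [1/100, 9/100)
  'e': [0/1 + 1/10*9/10, 0/1 + 1/10*1/1) = [9/100, 1/10)
  emit 'f', narrow to [0/1, 1/100)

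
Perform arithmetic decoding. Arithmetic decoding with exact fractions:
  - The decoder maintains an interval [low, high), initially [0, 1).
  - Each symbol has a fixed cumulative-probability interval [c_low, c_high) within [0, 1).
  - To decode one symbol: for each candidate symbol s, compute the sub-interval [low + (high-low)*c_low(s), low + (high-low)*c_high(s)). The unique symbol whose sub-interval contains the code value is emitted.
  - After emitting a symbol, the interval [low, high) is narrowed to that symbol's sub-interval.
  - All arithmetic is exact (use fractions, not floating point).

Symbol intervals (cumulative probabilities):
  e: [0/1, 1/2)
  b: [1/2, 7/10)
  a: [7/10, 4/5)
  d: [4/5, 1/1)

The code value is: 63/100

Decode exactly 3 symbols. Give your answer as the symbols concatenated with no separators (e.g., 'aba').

Step 1: interval [0/1, 1/1), width = 1/1 - 0/1 = 1/1
  'e': [0/1 + 1/1*0/1, 0/1 + 1/1*1/2) = [0/1, 1/2)
  'b': [0/1 + 1/1*1/2, 0/1 + 1/1*7/10) = [1/2, 7/10) <- contains code 63/100
  'a': [0/1 + 1/1*7/10, 0/1 + 1/1*4/5) = [7/10, 4/5)
  'd': [0/1 + 1/1*4/5, 0/1 + 1/1*1/1) = [4/5, 1/1)
  emit 'b', narrow to [1/2, 7/10)
Step 2: interval [1/2, 7/10), width = 7/10 - 1/2 = 1/5
  'e': [1/2 + 1/5*0/1, 1/2 + 1/5*1/2) = [1/2, 3/5)
  'b': [1/2 + 1/5*1/2, 1/2 + 1/5*7/10) = [3/5, 16/25) <- contains code 63/100
  'a': [1/2 + 1/5*7/10, 1/2 + 1/5*4/5) = [16/25, 33/50)
  'd': [1/2 + 1/5*4/5, 1/2 + 1/5*1/1) = [33/50, 7/10)
  emit 'b', narrow to [3/5, 16/25)
Step 3: interval [3/5, 16/25), width = 16/25 - 3/5 = 1/25
  'e': [3/5 + 1/25*0/1, 3/5 + 1/25*1/2) = [3/5, 31/50)
  'b': [3/5 + 1/25*1/2, 3/5 + 1/25*7/10) = [31/50, 157/250)
  'a': [3/5 + 1/25*7/10, 3/5 + 1/25*4/5) = [157/250, 79/125) <- contains code 63/100
  'd': [3/5 + 1/25*4/5, 3/5 + 1/25*1/1) = [79/125, 16/25)
  emit 'a', narrow to [157/250, 79/125)

Answer: bba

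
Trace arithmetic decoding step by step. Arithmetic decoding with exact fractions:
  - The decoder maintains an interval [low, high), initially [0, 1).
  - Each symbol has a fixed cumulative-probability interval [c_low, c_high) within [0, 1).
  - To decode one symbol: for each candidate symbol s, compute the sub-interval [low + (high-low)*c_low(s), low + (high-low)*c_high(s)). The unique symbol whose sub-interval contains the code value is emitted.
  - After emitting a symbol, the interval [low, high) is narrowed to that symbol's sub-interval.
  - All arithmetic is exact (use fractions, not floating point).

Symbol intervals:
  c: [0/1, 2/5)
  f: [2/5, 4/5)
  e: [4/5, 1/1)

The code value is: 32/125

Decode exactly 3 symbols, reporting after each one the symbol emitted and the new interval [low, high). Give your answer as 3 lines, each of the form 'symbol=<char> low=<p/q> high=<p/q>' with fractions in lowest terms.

Step 1: interval [0/1, 1/1), width = 1/1 - 0/1 = 1/1
  'c': [0/1 + 1/1*0/1, 0/1 + 1/1*2/5) = [0/1, 2/5) <- contains code 32/125
  'f': [0/1 + 1/1*2/5, 0/1 + 1/1*4/5) = [2/5, 4/5)
  'e': [0/1 + 1/1*4/5, 0/1 + 1/1*1/1) = [4/5, 1/1)
  emit 'c', narrow to [0/1, 2/5)
Step 2: interval [0/1, 2/5), width = 2/5 - 0/1 = 2/5
  'c': [0/1 + 2/5*0/1, 0/1 + 2/5*2/5) = [0/1, 4/25)
  'f': [0/1 + 2/5*2/5, 0/1 + 2/5*4/5) = [4/25, 8/25) <- contains code 32/125
  'e': [0/1 + 2/5*4/5, 0/1 + 2/5*1/1) = [8/25, 2/5)
  emit 'f', narrow to [4/25, 8/25)
Step 3: interval [4/25, 8/25), width = 8/25 - 4/25 = 4/25
  'c': [4/25 + 4/25*0/1, 4/25 + 4/25*2/5) = [4/25, 28/125)
  'f': [4/25 + 4/25*2/5, 4/25 + 4/25*4/5) = [28/125, 36/125) <- contains code 32/125
  'e': [4/25 + 4/25*4/5, 4/25 + 4/25*1/1) = [36/125, 8/25)
  emit 'f', narrow to [28/125, 36/125)

Answer: symbol=c low=0/1 high=2/5
symbol=f low=4/25 high=8/25
symbol=f low=28/125 high=36/125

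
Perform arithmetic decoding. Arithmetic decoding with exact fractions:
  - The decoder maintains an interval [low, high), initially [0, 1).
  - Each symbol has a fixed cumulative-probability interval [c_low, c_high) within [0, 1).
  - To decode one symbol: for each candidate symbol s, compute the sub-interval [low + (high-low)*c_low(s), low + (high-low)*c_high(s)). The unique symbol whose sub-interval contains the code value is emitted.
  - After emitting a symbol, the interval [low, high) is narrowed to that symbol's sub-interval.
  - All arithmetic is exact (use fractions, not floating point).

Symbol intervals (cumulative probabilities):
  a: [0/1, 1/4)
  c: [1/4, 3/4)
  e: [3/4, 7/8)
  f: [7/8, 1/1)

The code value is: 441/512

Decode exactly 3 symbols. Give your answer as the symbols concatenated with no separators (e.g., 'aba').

Step 1: interval [0/1, 1/1), width = 1/1 - 0/1 = 1/1
  'a': [0/1 + 1/1*0/1, 0/1 + 1/1*1/4) = [0/1, 1/4)
  'c': [0/1 + 1/1*1/4, 0/1 + 1/1*3/4) = [1/4, 3/4)
  'e': [0/1 + 1/1*3/4, 0/1 + 1/1*7/8) = [3/4, 7/8) <- contains code 441/512
  'f': [0/1 + 1/1*7/8, 0/1 + 1/1*1/1) = [7/8, 1/1)
  emit 'e', narrow to [3/4, 7/8)
Step 2: interval [3/4, 7/8), width = 7/8 - 3/4 = 1/8
  'a': [3/4 + 1/8*0/1, 3/4 + 1/8*1/4) = [3/4, 25/32)
  'c': [3/4 + 1/8*1/4, 3/4 + 1/8*3/4) = [25/32, 27/32)
  'e': [3/4 + 1/8*3/4, 3/4 + 1/8*7/8) = [27/32, 55/64)
  'f': [3/4 + 1/8*7/8, 3/4 + 1/8*1/1) = [55/64, 7/8) <- contains code 441/512
  emit 'f', narrow to [55/64, 7/8)
Step 3: interval [55/64, 7/8), width = 7/8 - 55/64 = 1/64
  'a': [55/64 + 1/64*0/1, 55/64 + 1/64*1/4) = [55/64, 221/256) <- contains code 441/512
  'c': [55/64 + 1/64*1/4, 55/64 + 1/64*3/4) = [221/256, 223/256)
  'e': [55/64 + 1/64*3/4, 55/64 + 1/64*7/8) = [223/256, 447/512)
  'f': [55/64 + 1/64*7/8, 55/64 + 1/64*1/1) = [447/512, 7/8)
  emit 'a', narrow to [55/64, 221/256)

Answer: efa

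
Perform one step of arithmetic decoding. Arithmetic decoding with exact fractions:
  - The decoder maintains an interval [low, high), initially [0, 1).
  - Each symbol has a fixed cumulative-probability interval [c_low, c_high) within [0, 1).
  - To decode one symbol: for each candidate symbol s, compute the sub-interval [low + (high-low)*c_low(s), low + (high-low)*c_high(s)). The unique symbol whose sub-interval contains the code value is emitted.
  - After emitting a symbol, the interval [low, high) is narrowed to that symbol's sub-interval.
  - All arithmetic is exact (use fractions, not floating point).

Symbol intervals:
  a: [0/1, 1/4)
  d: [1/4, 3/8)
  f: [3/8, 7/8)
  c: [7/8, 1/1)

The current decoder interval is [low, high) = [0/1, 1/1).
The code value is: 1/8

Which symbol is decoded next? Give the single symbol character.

Interval width = high − low = 1/1 − 0/1 = 1/1
Scaled code = (code − low) / width = (1/8 − 0/1) / 1/1 = 1/8
  a: [0/1, 1/4) ← scaled code falls here ✓
  d: [1/4, 3/8) 
  f: [3/8, 7/8) 
  c: [7/8, 1/1) 

Answer: a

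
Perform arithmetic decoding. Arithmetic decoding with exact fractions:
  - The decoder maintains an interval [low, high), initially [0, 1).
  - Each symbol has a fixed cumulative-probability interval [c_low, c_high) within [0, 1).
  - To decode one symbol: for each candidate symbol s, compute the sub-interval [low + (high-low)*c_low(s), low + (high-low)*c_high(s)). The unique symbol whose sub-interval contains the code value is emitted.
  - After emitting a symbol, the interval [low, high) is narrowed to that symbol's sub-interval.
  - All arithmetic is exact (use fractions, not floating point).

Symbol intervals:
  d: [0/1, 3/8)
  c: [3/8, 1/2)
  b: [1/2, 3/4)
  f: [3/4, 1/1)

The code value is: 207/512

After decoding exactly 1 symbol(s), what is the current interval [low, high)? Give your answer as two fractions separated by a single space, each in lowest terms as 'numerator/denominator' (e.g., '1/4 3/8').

Step 1: interval [0/1, 1/1), width = 1/1 - 0/1 = 1/1
  'd': [0/1 + 1/1*0/1, 0/1 + 1/1*3/8) = [0/1, 3/8)
  'c': [0/1 + 1/1*3/8, 0/1 + 1/1*1/2) = [3/8, 1/2) <- contains code 207/512
  'b': [0/1 + 1/1*1/2, 0/1 + 1/1*3/4) = [1/2, 3/4)
  'f': [0/1 + 1/1*3/4, 0/1 + 1/1*1/1) = [3/4, 1/1)
  emit 'c', narrow to [3/8, 1/2)

Answer: 3/8 1/2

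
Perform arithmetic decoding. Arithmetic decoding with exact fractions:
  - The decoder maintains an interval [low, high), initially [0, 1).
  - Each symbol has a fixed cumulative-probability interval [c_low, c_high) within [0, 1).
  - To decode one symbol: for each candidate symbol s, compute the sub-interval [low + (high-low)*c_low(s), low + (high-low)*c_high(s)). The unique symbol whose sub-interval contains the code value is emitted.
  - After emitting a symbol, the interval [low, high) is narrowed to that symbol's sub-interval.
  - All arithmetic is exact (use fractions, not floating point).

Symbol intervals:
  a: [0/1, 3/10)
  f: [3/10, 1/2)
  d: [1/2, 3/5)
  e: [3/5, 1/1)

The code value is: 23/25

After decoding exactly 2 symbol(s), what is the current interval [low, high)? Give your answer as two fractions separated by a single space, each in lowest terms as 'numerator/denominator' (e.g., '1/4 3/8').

Answer: 21/25 1/1

Derivation:
Step 1: interval [0/1, 1/1), width = 1/1 - 0/1 = 1/1
  'a': [0/1 + 1/1*0/1, 0/1 + 1/1*3/10) = [0/1, 3/10)
  'f': [0/1 + 1/1*3/10, 0/1 + 1/1*1/2) = [3/10, 1/2)
  'd': [0/1 + 1/1*1/2, 0/1 + 1/1*3/5) = [1/2, 3/5)
  'e': [0/1 + 1/1*3/5, 0/1 + 1/1*1/1) = [3/5, 1/1) <- contains code 23/25
  emit 'e', narrow to [3/5, 1/1)
Step 2: interval [3/5, 1/1), width = 1/1 - 3/5 = 2/5
  'a': [3/5 + 2/5*0/1, 3/5 + 2/5*3/10) = [3/5, 18/25)
  'f': [3/5 + 2/5*3/10, 3/5 + 2/5*1/2) = [18/25, 4/5)
  'd': [3/5 + 2/5*1/2, 3/5 + 2/5*3/5) = [4/5, 21/25)
  'e': [3/5 + 2/5*3/5, 3/5 + 2/5*1/1) = [21/25, 1/1) <- contains code 23/25
  emit 'e', narrow to [21/25, 1/1)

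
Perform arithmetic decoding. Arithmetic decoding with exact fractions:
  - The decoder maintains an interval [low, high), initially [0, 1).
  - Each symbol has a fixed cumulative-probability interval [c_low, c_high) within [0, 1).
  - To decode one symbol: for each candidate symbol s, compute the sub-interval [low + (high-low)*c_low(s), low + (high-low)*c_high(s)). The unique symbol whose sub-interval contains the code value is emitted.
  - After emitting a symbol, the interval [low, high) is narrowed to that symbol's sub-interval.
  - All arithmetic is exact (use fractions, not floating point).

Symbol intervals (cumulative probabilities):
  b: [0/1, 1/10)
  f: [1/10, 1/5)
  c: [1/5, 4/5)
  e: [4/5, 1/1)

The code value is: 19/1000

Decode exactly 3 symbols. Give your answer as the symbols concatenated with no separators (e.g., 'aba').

Answer: bfe

Derivation:
Step 1: interval [0/1, 1/1), width = 1/1 - 0/1 = 1/1
  'b': [0/1 + 1/1*0/1, 0/1 + 1/1*1/10) = [0/1, 1/10) <- contains code 19/1000
  'f': [0/1 + 1/1*1/10, 0/1 + 1/1*1/5) = [1/10, 1/5)
  'c': [0/1 + 1/1*1/5, 0/1 + 1/1*4/5) = [1/5, 4/5)
  'e': [0/1 + 1/1*4/5, 0/1 + 1/1*1/1) = [4/5, 1/1)
  emit 'b', narrow to [0/1, 1/10)
Step 2: interval [0/1, 1/10), width = 1/10 - 0/1 = 1/10
  'b': [0/1 + 1/10*0/1, 0/1 + 1/10*1/10) = [0/1, 1/100)
  'f': [0/1 + 1/10*1/10, 0/1 + 1/10*1/5) = [1/100, 1/50) <- contains code 19/1000
  'c': [0/1 + 1/10*1/5, 0/1 + 1/10*4/5) = [1/50, 2/25)
  'e': [0/1 + 1/10*4/5, 0/1 + 1/10*1/1) = [2/25, 1/10)
  emit 'f', narrow to [1/100, 1/50)
Step 3: interval [1/100, 1/50), width = 1/50 - 1/100 = 1/100
  'b': [1/100 + 1/100*0/1, 1/100 + 1/100*1/10) = [1/100, 11/1000)
  'f': [1/100 + 1/100*1/10, 1/100 + 1/100*1/5) = [11/1000, 3/250)
  'c': [1/100 + 1/100*1/5, 1/100 + 1/100*4/5) = [3/250, 9/500)
  'e': [1/100 + 1/100*4/5, 1/100 + 1/100*1/1) = [9/500, 1/50) <- contains code 19/1000
  emit 'e', narrow to [9/500, 1/50)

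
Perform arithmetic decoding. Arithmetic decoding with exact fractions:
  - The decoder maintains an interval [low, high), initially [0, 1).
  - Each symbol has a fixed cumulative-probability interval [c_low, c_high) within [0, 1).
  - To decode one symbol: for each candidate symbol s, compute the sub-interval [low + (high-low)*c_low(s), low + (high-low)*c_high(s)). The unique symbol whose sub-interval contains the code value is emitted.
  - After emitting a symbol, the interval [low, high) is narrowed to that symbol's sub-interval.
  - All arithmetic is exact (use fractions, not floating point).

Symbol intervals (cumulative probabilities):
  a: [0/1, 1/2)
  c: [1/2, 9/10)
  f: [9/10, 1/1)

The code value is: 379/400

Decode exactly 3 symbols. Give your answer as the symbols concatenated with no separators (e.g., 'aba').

Step 1: interval [0/1, 1/1), width = 1/1 - 0/1 = 1/1
  'a': [0/1 + 1/1*0/1, 0/1 + 1/1*1/2) = [0/1, 1/2)
  'c': [0/1 + 1/1*1/2, 0/1 + 1/1*9/10) = [1/2, 9/10)
  'f': [0/1 + 1/1*9/10, 0/1 + 1/1*1/1) = [9/10, 1/1) <- contains code 379/400
  emit 'f', narrow to [9/10, 1/1)
Step 2: interval [9/10, 1/1), width = 1/1 - 9/10 = 1/10
  'a': [9/10 + 1/10*0/1, 9/10 + 1/10*1/2) = [9/10, 19/20) <- contains code 379/400
  'c': [9/10 + 1/10*1/2, 9/10 + 1/10*9/10) = [19/20, 99/100)
  'f': [9/10 + 1/10*9/10, 9/10 + 1/10*1/1) = [99/100, 1/1)
  emit 'a', narrow to [9/10, 19/20)
Step 3: interval [9/10, 19/20), width = 19/20 - 9/10 = 1/20
  'a': [9/10 + 1/20*0/1, 9/10 + 1/20*1/2) = [9/10, 37/40)
  'c': [9/10 + 1/20*1/2, 9/10 + 1/20*9/10) = [37/40, 189/200)
  'f': [9/10 + 1/20*9/10, 9/10 + 1/20*1/1) = [189/200, 19/20) <- contains code 379/400
  emit 'f', narrow to [189/200, 19/20)

Answer: faf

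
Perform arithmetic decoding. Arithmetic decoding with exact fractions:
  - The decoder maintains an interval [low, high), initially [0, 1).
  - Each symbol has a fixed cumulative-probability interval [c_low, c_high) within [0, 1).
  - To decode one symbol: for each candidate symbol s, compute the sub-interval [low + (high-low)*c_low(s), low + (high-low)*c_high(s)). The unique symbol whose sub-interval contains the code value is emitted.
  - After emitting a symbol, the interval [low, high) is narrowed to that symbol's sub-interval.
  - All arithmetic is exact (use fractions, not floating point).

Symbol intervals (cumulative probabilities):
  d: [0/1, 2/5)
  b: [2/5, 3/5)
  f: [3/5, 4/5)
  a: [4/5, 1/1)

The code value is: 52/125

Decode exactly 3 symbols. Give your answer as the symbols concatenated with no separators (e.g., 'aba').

Step 1: interval [0/1, 1/1), width = 1/1 - 0/1 = 1/1
  'd': [0/1 + 1/1*0/1, 0/1 + 1/1*2/5) = [0/1, 2/5)
  'b': [0/1 + 1/1*2/5, 0/1 + 1/1*3/5) = [2/5, 3/5) <- contains code 52/125
  'f': [0/1 + 1/1*3/5, 0/1 + 1/1*4/5) = [3/5, 4/5)
  'a': [0/1 + 1/1*4/5, 0/1 + 1/1*1/1) = [4/5, 1/1)
  emit 'b', narrow to [2/5, 3/5)
Step 2: interval [2/5, 3/5), width = 3/5 - 2/5 = 1/5
  'd': [2/5 + 1/5*0/1, 2/5 + 1/5*2/5) = [2/5, 12/25) <- contains code 52/125
  'b': [2/5 + 1/5*2/5, 2/5 + 1/5*3/5) = [12/25, 13/25)
  'f': [2/5 + 1/5*3/5, 2/5 + 1/5*4/5) = [13/25, 14/25)
  'a': [2/5 + 1/5*4/5, 2/5 + 1/5*1/1) = [14/25, 3/5)
  emit 'd', narrow to [2/5, 12/25)
Step 3: interval [2/5, 12/25), width = 12/25 - 2/5 = 2/25
  'd': [2/5 + 2/25*0/1, 2/5 + 2/25*2/5) = [2/5, 54/125) <- contains code 52/125
  'b': [2/5 + 2/25*2/5, 2/5 + 2/25*3/5) = [54/125, 56/125)
  'f': [2/5 + 2/25*3/5, 2/5 + 2/25*4/5) = [56/125, 58/125)
  'a': [2/5 + 2/25*4/5, 2/5 + 2/25*1/1) = [58/125, 12/25)
  emit 'd', narrow to [2/5, 54/125)

Answer: bdd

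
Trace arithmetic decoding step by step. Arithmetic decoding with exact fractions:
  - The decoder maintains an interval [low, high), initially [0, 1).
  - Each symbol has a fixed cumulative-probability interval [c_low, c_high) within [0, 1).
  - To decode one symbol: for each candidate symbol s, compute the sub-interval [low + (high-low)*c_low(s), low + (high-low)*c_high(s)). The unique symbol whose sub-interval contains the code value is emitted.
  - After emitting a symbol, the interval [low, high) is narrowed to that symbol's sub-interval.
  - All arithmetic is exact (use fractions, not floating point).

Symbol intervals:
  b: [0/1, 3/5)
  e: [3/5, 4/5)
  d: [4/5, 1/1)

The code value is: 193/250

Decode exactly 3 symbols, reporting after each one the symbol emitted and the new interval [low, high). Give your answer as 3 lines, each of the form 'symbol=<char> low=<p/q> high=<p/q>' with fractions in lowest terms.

Answer: symbol=e low=3/5 high=4/5
symbol=d low=19/25 high=4/5
symbol=b low=19/25 high=98/125

Derivation:
Step 1: interval [0/1, 1/1), width = 1/1 - 0/1 = 1/1
  'b': [0/1 + 1/1*0/1, 0/1 + 1/1*3/5) = [0/1, 3/5)
  'e': [0/1 + 1/1*3/5, 0/1 + 1/1*4/5) = [3/5, 4/5) <- contains code 193/250
  'd': [0/1 + 1/1*4/5, 0/1 + 1/1*1/1) = [4/5, 1/1)
  emit 'e', narrow to [3/5, 4/5)
Step 2: interval [3/5, 4/5), width = 4/5 - 3/5 = 1/5
  'b': [3/5 + 1/5*0/1, 3/5 + 1/5*3/5) = [3/5, 18/25)
  'e': [3/5 + 1/5*3/5, 3/5 + 1/5*4/5) = [18/25, 19/25)
  'd': [3/5 + 1/5*4/5, 3/5 + 1/5*1/1) = [19/25, 4/5) <- contains code 193/250
  emit 'd', narrow to [19/25, 4/5)
Step 3: interval [19/25, 4/5), width = 4/5 - 19/25 = 1/25
  'b': [19/25 + 1/25*0/1, 19/25 + 1/25*3/5) = [19/25, 98/125) <- contains code 193/250
  'e': [19/25 + 1/25*3/5, 19/25 + 1/25*4/5) = [98/125, 99/125)
  'd': [19/25 + 1/25*4/5, 19/25 + 1/25*1/1) = [99/125, 4/5)
  emit 'b', narrow to [19/25, 98/125)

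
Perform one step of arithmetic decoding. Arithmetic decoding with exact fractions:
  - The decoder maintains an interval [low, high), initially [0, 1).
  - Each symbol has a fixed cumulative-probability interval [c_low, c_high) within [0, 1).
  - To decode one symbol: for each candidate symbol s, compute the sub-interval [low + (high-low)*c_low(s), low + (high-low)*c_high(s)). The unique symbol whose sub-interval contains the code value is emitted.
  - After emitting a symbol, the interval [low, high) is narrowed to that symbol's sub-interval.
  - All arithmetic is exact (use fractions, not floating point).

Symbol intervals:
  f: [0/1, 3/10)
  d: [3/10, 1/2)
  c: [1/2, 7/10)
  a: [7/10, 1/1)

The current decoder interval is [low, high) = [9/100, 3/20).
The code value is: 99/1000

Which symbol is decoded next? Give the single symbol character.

Answer: f

Derivation:
Interval width = high − low = 3/20 − 9/100 = 3/50
Scaled code = (code − low) / width = (99/1000 − 9/100) / 3/50 = 3/20
  f: [0/1, 3/10) ← scaled code falls here ✓
  d: [3/10, 1/2) 
  c: [1/2, 7/10) 
  a: [7/10, 1/1) 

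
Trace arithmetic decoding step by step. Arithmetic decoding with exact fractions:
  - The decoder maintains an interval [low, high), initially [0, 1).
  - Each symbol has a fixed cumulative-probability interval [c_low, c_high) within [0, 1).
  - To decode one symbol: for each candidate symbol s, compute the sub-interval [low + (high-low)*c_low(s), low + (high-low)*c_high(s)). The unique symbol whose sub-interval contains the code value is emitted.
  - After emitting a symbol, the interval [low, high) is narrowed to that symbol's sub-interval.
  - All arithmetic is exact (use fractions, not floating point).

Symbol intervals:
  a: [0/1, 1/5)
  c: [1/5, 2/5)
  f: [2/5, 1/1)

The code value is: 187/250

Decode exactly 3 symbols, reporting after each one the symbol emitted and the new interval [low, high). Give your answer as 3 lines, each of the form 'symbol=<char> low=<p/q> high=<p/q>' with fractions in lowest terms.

Answer: symbol=f low=2/5 high=1/1
symbol=f low=16/25 high=1/1
symbol=c low=89/125 high=98/125

Derivation:
Step 1: interval [0/1, 1/1), width = 1/1 - 0/1 = 1/1
  'a': [0/1 + 1/1*0/1, 0/1 + 1/1*1/5) = [0/1, 1/5)
  'c': [0/1 + 1/1*1/5, 0/1 + 1/1*2/5) = [1/5, 2/5)
  'f': [0/1 + 1/1*2/5, 0/1 + 1/1*1/1) = [2/5, 1/1) <- contains code 187/250
  emit 'f', narrow to [2/5, 1/1)
Step 2: interval [2/5, 1/1), width = 1/1 - 2/5 = 3/5
  'a': [2/5 + 3/5*0/1, 2/5 + 3/5*1/5) = [2/5, 13/25)
  'c': [2/5 + 3/5*1/5, 2/5 + 3/5*2/5) = [13/25, 16/25)
  'f': [2/5 + 3/5*2/5, 2/5 + 3/5*1/1) = [16/25, 1/1) <- contains code 187/250
  emit 'f', narrow to [16/25, 1/1)
Step 3: interval [16/25, 1/1), width = 1/1 - 16/25 = 9/25
  'a': [16/25 + 9/25*0/1, 16/25 + 9/25*1/5) = [16/25, 89/125)
  'c': [16/25 + 9/25*1/5, 16/25 + 9/25*2/5) = [89/125, 98/125) <- contains code 187/250
  'f': [16/25 + 9/25*2/5, 16/25 + 9/25*1/1) = [98/125, 1/1)
  emit 'c', narrow to [89/125, 98/125)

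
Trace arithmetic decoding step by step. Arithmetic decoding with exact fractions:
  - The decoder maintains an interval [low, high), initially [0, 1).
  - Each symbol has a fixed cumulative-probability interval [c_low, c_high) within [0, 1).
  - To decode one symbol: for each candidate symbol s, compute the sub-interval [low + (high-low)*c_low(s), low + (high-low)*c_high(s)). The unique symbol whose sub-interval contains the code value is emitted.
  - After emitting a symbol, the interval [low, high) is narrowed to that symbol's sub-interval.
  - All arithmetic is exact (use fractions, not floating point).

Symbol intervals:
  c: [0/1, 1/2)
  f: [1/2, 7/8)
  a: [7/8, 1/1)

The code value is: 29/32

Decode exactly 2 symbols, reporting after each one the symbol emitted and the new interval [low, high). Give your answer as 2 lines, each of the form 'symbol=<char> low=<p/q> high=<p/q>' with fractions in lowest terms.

Answer: symbol=a low=7/8 high=1/1
symbol=c low=7/8 high=15/16

Derivation:
Step 1: interval [0/1, 1/1), width = 1/1 - 0/1 = 1/1
  'c': [0/1 + 1/1*0/1, 0/1 + 1/1*1/2) = [0/1, 1/2)
  'f': [0/1 + 1/1*1/2, 0/1 + 1/1*7/8) = [1/2, 7/8)
  'a': [0/1 + 1/1*7/8, 0/1 + 1/1*1/1) = [7/8, 1/1) <- contains code 29/32
  emit 'a', narrow to [7/8, 1/1)
Step 2: interval [7/8, 1/1), width = 1/1 - 7/8 = 1/8
  'c': [7/8 + 1/8*0/1, 7/8 + 1/8*1/2) = [7/8, 15/16) <- contains code 29/32
  'f': [7/8 + 1/8*1/2, 7/8 + 1/8*7/8) = [15/16, 63/64)
  'a': [7/8 + 1/8*7/8, 7/8 + 1/8*1/1) = [63/64, 1/1)
  emit 'c', narrow to [7/8, 15/16)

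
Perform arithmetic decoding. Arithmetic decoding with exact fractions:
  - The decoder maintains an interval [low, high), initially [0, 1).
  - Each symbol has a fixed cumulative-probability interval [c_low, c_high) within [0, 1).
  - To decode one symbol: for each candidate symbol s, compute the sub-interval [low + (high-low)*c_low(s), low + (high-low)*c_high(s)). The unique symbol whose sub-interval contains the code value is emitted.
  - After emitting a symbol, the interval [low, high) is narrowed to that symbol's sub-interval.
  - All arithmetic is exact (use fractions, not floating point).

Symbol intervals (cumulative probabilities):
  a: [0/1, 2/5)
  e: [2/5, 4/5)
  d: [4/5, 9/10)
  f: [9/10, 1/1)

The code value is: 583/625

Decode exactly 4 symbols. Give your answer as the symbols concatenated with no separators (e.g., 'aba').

Answer: fada

Derivation:
Step 1: interval [0/1, 1/1), width = 1/1 - 0/1 = 1/1
  'a': [0/1 + 1/1*0/1, 0/1 + 1/1*2/5) = [0/1, 2/5)
  'e': [0/1 + 1/1*2/5, 0/1 + 1/1*4/5) = [2/5, 4/5)
  'd': [0/1 + 1/1*4/5, 0/1 + 1/1*9/10) = [4/5, 9/10)
  'f': [0/1 + 1/1*9/10, 0/1 + 1/1*1/1) = [9/10, 1/1) <- contains code 583/625
  emit 'f', narrow to [9/10, 1/1)
Step 2: interval [9/10, 1/1), width = 1/1 - 9/10 = 1/10
  'a': [9/10 + 1/10*0/1, 9/10 + 1/10*2/5) = [9/10, 47/50) <- contains code 583/625
  'e': [9/10 + 1/10*2/5, 9/10 + 1/10*4/5) = [47/50, 49/50)
  'd': [9/10 + 1/10*4/5, 9/10 + 1/10*9/10) = [49/50, 99/100)
  'f': [9/10 + 1/10*9/10, 9/10 + 1/10*1/1) = [99/100, 1/1)
  emit 'a', narrow to [9/10, 47/50)
Step 3: interval [9/10, 47/50), width = 47/50 - 9/10 = 1/25
  'a': [9/10 + 1/25*0/1, 9/10 + 1/25*2/5) = [9/10, 229/250)
  'e': [9/10 + 1/25*2/5, 9/10 + 1/25*4/5) = [229/250, 233/250)
  'd': [9/10 + 1/25*4/5, 9/10 + 1/25*9/10) = [233/250, 117/125) <- contains code 583/625
  'f': [9/10 + 1/25*9/10, 9/10 + 1/25*1/1) = [117/125, 47/50)
  emit 'd', narrow to [233/250, 117/125)
Step 4: interval [233/250, 117/125), width = 117/125 - 233/250 = 1/250
  'a': [233/250 + 1/250*0/1, 233/250 + 1/250*2/5) = [233/250, 1167/1250) <- contains code 583/625
  'e': [233/250 + 1/250*2/5, 233/250 + 1/250*4/5) = [1167/1250, 1169/1250)
  'd': [233/250 + 1/250*4/5, 233/250 + 1/250*9/10) = [1169/1250, 2339/2500)
  'f': [233/250 + 1/250*9/10, 233/250 + 1/250*1/1) = [2339/2500, 117/125)
  emit 'a', narrow to [233/250, 1167/1250)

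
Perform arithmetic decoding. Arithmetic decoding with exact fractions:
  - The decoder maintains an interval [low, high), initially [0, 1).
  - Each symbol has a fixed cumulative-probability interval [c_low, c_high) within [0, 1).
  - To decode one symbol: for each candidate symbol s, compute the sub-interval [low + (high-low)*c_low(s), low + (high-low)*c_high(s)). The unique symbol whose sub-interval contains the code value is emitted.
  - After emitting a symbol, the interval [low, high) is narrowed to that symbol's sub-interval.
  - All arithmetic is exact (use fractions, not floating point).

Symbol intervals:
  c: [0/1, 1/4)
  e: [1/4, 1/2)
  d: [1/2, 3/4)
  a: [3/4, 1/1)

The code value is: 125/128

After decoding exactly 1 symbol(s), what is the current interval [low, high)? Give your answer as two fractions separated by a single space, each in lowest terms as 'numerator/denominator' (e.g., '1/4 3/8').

Step 1: interval [0/1, 1/1), width = 1/1 - 0/1 = 1/1
  'c': [0/1 + 1/1*0/1, 0/1 + 1/1*1/4) = [0/1, 1/4)
  'e': [0/1 + 1/1*1/4, 0/1 + 1/1*1/2) = [1/4, 1/2)
  'd': [0/1 + 1/1*1/2, 0/1 + 1/1*3/4) = [1/2, 3/4)
  'a': [0/1 + 1/1*3/4, 0/1 + 1/1*1/1) = [3/4, 1/1) <- contains code 125/128
  emit 'a', narrow to [3/4, 1/1)

Answer: 3/4 1/1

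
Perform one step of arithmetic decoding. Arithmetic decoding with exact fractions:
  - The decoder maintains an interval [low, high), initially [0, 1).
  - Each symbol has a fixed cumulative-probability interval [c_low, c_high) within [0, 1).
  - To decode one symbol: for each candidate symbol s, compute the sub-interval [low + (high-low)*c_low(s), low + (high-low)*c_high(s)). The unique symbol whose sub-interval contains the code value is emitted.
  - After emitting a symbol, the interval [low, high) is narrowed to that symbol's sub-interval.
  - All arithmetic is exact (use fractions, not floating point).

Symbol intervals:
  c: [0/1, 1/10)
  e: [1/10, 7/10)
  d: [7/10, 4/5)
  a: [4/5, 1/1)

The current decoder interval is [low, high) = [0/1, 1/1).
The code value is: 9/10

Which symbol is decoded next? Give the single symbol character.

Interval width = high − low = 1/1 − 0/1 = 1/1
Scaled code = (code − low) / width = (9/10 − 0/1) / 1/1 = 9/10
  c: [0/1, 1/10) 
  e: [1/10, 7/10) 
  d: [7/10, 4/5) 
  a: [4/5, 1/1) ← scaled code falls here ✓

Answer: a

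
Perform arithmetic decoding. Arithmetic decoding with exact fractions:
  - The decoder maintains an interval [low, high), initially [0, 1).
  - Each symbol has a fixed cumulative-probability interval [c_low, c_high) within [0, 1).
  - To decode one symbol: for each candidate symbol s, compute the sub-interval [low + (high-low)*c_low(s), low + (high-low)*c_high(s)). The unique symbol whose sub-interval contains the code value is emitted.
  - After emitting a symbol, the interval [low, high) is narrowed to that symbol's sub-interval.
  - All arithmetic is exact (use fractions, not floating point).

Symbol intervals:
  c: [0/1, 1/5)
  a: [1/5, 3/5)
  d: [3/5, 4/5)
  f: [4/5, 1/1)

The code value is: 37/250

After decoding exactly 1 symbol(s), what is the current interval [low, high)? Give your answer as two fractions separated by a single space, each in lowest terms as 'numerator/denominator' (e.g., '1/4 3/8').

Answer: 0/1 1/5

Derivation:
Step 1: interval [0/1, 1/1), width = 1/1 - 0/1 = 1/1
  'c': [0/1 + 1/1*0/1, 0/1 + 1/1*1/5) = [0/1, 1/5) <- contains code 37/250
  'a': [0/1 + 1/1*1/5, 0/1 + 1/1*3/5) = [1/5, 3/5)
  'd': [0/1 + 1/1*3/5, 0/1 + 1/1*4/5) = [3/5, 4/5)
  'f': [0/1 + 1/1*4/5, 0/1 + 1/1*1/1) = [4/5, 1/1)
  emit 'c', narrow to [0/1, 1/5)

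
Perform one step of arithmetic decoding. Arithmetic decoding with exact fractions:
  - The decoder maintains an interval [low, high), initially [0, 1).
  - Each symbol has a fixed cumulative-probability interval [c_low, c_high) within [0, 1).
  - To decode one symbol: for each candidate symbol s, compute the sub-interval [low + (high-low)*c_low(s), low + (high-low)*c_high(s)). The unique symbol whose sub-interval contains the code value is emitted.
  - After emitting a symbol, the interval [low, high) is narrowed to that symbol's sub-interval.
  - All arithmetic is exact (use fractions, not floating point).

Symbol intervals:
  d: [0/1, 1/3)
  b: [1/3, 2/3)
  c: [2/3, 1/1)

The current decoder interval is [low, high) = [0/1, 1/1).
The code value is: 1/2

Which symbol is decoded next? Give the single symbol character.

Interval width = high − low = 1/1 − 0/1 = 1/1
Scaled code = (code − low) / width = (1/2 − 0/1) / 1/1 = 1/2
  d: [0/1, 1/3) 
  b: [1/3, 2/3) ← scaled code falls here ✓
  c: [2/3, 1/1) 

Answer: b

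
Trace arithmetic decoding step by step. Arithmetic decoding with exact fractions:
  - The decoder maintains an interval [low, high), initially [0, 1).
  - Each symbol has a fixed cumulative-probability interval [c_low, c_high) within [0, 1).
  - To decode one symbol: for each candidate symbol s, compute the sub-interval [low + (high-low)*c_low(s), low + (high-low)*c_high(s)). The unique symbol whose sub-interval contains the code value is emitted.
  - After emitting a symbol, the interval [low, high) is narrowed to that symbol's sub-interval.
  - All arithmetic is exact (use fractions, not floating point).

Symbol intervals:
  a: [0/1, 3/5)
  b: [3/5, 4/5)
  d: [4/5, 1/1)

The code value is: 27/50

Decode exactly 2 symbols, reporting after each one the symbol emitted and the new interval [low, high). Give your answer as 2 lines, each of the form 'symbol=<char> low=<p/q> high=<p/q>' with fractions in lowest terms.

Step 1: interval [0/1, 1/1), width = 1/1 - 0/1 = 1/1
  'a': [0/1 + 1/1*0/1, 0/1 + 1/1*3/5) = [0/1, 3/5) <- contains code 27/50
  'b': [0/1 + 1/1*3/5, 0/1 + 1/1*4/5) = [3/5, 4/5)
  'd': [0/1 + 1/1*4/5, 0/1 + 1/1*1/1) = [4/5, 1/1)
  emit 'a', narrow to [0/1, 3/5)
Step 2: interval [0/1, 3/5), width = 3/5 - 0/1 = 3/5
  'a': [0/1 + 3/5*0/1, 0/1 + 3/5*3/5) = [0/1, 9/25)
  'b': [0/1 + 3/5*3/5, 0/1 + 3/5*4/5) = [9/25, 12/25)
  'd': [0/1 + 3/5*4/5, 0/1 + 3/5*1/1) = [12/25, 3/5) <- contains code 27/50
  emit 'd', narrow to [12/25, 3/5)

Answer: symbol=a low=0/1 high=3/5
symbol=d low=12/25 high=3/5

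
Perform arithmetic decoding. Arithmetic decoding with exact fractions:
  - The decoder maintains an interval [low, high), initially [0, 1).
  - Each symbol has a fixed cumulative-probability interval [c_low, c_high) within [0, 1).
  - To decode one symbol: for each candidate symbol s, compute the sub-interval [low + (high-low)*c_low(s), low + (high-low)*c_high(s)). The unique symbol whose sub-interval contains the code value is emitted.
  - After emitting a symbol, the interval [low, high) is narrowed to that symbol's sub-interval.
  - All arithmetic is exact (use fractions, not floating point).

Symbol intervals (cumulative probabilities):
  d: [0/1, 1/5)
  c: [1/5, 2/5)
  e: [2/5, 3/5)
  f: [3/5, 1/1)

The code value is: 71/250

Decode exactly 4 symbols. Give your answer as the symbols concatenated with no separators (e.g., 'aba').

Answer: cede

Derivation:
Step 1: interval [0/1, 1/1), width = 1/1 - 0/1 = 1/1
  'd': [0/1 + 1/1*0/1, 0/1 + 1/1*1/5) = [0/1, 1/5)
  'c': [0/1 + 1/1*1/5, 0/1 + 1/1*2/5) = [1/5, 2/5) <- contains code 71/250
  'e': [0/1 + 1/1*2/5, 0/1 + 1/1*3/5) = [2/5, 3/5)
  'f': [0/1 + 1/1*3/5, 0/1 + 1/1*1/1) = [3/5, 1/1)
  emit 'c', narrow to [1/5, 2/5)
Step 2: interval [1/5, 2/5), width = 2/5 - 1/5 = 1/5
  'd': [1/5 + 1/5*0/1, 1/5 + 1/5*1/5) = [1/5, 6/25)
  'c': [1/5 + 1/5*1/5, 1/5 + 1/5*2/5) = [6/25, 7/25)
  'e': [1/5 + 1/5*2/5, 1/5 + 1/5*3/5) = [7/25, 8/25) <- contains code 71/250
  'f': [1/5 + 1/5*3/5, 1/5 + 1/5*1/1) = [8/25, 2/5)
  emit 'e', narrow to [7/25, 8/25)
Step 3: interval [7/25, 8/25), width = 8/25 - 7/25 = 1/25
  'd': [7/25 + 1/25*0/1, 7/25 + 1/25*1/5) = [7/25, 36/125) <- contains code 71/250
  'c': [7/25 + 1/25*1/5, 7/25 + 1/25*2/5) = [36/125, 37/125)
  'e': [7/25 + 1/25*2/5, 7/25 + 1/25*3/5) = [37/125, 38/125)
  'f': [7/25 + 1/25*3/5, 7/25 + 1/25*1/1) = [38/125, 8/25)
  emit 'd', narrow to [7/25, 36/125)
Step 4: interval [7/25, 36/125), width = 36/125 - 7/25 = 1/125
  'd': [7/25 + 1/125*0/1, 7/25 + 1/125*1/5) = [7/25, 176/625)
  'c': [7/25 + 1/125*1/5, 7/25 + 1/125*2/5) = [176/625, 177/625)
  'e': [7/25 + 1/125*2/5, 7/25 + 1/125*3/5) = [177/625, 178/625) <- contains code 71/250
  'f': [7/25 + 1/125*3/5, 7/25 + 1/125*1/1) = [178/625, 36/125)
  emit 'e', narrow to [177/625, 178/625)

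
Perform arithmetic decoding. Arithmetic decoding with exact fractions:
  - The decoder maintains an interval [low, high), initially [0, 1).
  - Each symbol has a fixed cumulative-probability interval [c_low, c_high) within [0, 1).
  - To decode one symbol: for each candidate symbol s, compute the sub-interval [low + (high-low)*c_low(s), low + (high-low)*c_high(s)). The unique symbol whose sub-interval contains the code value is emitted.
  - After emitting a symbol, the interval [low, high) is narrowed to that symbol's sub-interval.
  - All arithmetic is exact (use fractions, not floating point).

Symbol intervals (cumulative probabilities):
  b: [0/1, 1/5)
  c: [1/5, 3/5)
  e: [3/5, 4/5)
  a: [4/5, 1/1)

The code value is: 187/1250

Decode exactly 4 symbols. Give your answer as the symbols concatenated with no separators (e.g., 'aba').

Step 1: interval [0/1, 1/1), width = 1/1 - 0/1 = 1/1
  'b': [0/1 + 1/1*0/1, 0/1 + 1/1*1/5) = [0/1, 1/5) <- contains code 187/1250
  'c': [0/1 + 1/1*1/5, 0/1 + 1/1*3/5) = [1/5, 3/5)
  'e': [0/1 + 1/1*3/5, 0/1 + 1/1*4/5) = [3/5, 4/5)
  'a': [0/1 + 1/1*4/5, 0/1 + 1/1*1/1) = [4/5, 1/1)
  emit 'b', narrow to [0/1, 1/5)
Step 2: interval [0/1, 1/5), width = 1/5 - 0/1 = 1/5
  'b': [0/1 + 1/5*0/1, 0/1 + 1/5*1/5) = [0/1, 1/25)
  'c': [0/1 + 1/5*1/5, 0/1 + 1/5*3/5) = [1/25, 3/25)
  'e': [0/1 + 1/5*3/5, 0/1 + 1/5*4/5) = [3/25, 4/25) <- contains code 187/1250
  'a': [0/1 + 1/5*4/5, 0/1 + 1/5*1/1) = [4/25, 1/5)
  emit 'e', narrow to [3/25, 4/25)
Step 3: interval [3/25, 4/25), width = 4/25 - 3/25 = 1/25
  'b': [3/25 + 1/25*0/1, 3/25 + 1/25*1/5) = [3/25, 16/125)
  'c': [3/25 + 1/25*1/5, 3/25 + 1/25*3/5) = [16/125, 18/125)
  'e': [3/25 + 1/25*3/5, 3/25 + 1/25*4/5) = [18/125, 19/125) <- contains code 187/1250
  'a': [3/25 + 1/25*4/5, 3/25 + 1/25*1/1) = [19/125, 4/25)
  emit 'e', narrow to [18/125, 19/125)
Step 4: interval [18/125, 19/125), width = 19/125 - 18/125 = 1/125
  'b': [18/125 + 1/125*0/1, 18/125 + 1/125*1/5) = [18/125, 91/625)
  'c': [18/125 + 1/125*1/5, 18/125 + 1/125*3/5) = [91/625, 93/625)
  'e': [18/125 + 1/125*3/5, 18/125 + 1/125*4/5) = [93/625, 94/625) <- contains code 187/1250
  'a': [18/125 + 1/125*4/5, 18/125 + 1/125*1/1) = [94/625, 19/125)
  emit 'e', narrow to [93/625, 94/625)

Answer: beee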